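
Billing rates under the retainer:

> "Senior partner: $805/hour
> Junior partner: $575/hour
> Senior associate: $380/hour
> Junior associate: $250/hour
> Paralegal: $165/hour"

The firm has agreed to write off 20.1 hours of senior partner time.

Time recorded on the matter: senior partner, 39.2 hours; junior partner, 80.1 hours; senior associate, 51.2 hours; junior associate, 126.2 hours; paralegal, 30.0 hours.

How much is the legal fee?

Senior partner: 39.2 × $805 = $31,556.00
Junior partner: 80.1 × $575 = $46,057.50
Senior associate: 51.2 × $380 = $19,456.00
Junior associate: 126.2 × $250 = $31,550.00
Paralegal: 30.0 × $165 = $4,950.00
Subtotal: $133,569.50
Write-off: 20.1 × $805 = $16,180.50
Total: $133,569.50 − $16,180.50 = $117,389.00

$117,389.00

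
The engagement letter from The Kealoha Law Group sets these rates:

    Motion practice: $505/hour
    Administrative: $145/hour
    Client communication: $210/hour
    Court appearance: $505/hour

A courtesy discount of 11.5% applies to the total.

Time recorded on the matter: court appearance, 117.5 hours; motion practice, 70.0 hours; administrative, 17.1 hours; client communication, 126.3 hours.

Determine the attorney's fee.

$109,465.65

Motion practice: 70.0 × $505 = $35,350.00
Administrative: 17.1 × $145 = $2,479.50
Client communication: 126.3 × $210 = $26,523.00
Court appearance: 117.5 × $505 = $59,337.50
Subtotal: $123,690.00
Less 11.5% discount: −$14,224.35
Total: $123,690.00 − $14,224.35 = $109,465.65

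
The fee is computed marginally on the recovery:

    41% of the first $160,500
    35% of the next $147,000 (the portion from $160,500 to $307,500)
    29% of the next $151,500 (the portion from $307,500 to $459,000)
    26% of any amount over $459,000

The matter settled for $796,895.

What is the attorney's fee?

$249,042.70

First $160,500 at 41% = $65,805.00
Next $147,000 at 35% = $51,450.00
Next $151,500 at 29% = $43,935.00
Remaining $337,895 at 26% = $87,852.70
Fee: $65,805.00 + $51,450.00 + $43,935.00 + $87,852.70 = $249,042.70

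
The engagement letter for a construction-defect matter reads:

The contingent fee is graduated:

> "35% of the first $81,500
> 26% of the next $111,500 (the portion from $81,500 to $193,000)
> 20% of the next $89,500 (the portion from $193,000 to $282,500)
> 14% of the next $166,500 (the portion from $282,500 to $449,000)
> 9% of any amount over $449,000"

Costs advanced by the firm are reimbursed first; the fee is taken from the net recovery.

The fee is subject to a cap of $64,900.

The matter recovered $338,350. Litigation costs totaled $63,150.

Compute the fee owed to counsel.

$64,900.00

Fee base (net of costs): $338,350 − $63,150 = $275,200
First $81,500 at 35% = $28,525.00
Next $111,500 at 26% = $28,990.00
Remaining $82,200 at 20% = $16,440.00
Fee: $28,525.00 + $28,990.00 + $16,440.00 = $73,955.00
$73,955.00 exceeds the $64,900 cap, so the fee is capped at $64,900.00.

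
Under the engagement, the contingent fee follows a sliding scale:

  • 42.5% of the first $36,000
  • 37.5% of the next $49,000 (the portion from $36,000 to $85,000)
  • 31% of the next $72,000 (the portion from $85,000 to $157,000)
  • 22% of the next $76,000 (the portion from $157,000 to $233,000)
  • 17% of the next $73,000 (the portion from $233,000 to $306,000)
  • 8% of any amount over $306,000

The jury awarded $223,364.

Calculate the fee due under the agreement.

$70,595.08

First $36,000 at 42.5% = $15,300.00
Next $49,000 at 37.5% = $18,375.00
Next $72,000 at 31% = $22,320.00
Remaining $66,364 at 22% = $14,600.08
Fee: $15,300.00 + $18,375.00 + $22,320.00 + $14,600.08 = $70,595.08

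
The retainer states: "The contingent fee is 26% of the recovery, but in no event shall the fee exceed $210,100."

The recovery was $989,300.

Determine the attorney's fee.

26% of $989,300 = $257,218.00
That exceeds the $210,100 cap, so the fee is capped at $210,100.

$210,100.00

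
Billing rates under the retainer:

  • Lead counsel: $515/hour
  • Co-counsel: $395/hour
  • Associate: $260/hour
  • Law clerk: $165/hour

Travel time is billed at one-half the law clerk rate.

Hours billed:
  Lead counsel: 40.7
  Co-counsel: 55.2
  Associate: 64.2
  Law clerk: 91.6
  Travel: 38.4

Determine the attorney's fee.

$77,738.50

Lead counsel: 40.7 × $515 = $20,960.50
Co-counsel: 55.2 × $395 = $21,804.00
Associate: 64.2 × $260 = $16,692.00
Law clerk: 91.6 × $165 = $15,114.00
Subtotal: $20,960.50 + $21,804.00 + $16,692.00 + $15,114.00 = $74,570.50
Travel: 38.4 × ($165 ÷ 2) = 38.4 × $82.50 = $3,168.00
Total: $74,570.50 + $3,168.00 = $77,738.50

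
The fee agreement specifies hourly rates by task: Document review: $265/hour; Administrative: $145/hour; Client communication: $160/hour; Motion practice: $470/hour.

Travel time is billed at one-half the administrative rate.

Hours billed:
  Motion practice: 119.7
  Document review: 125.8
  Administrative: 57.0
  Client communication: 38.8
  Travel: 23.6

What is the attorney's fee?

Document review: 125.8 × $265 = $33,337.00
Administrative: 57.0 × $145 = $8,265.00
Client communication: 38.8 × $160 = $6,208.00
Motion practice: 119.7 × $470 = $56,259.00
Subtotal: $33,337.00 + $8,265.00 + $6,208.00 + $56,259.00 = $104,069.00
Travel: 23.6 × ($145 ÷ 2) = 23.6 × $72.50 = $1,711.00
Total: $104,069.00 + $1,711.00 = $105,780.00

$105,780.00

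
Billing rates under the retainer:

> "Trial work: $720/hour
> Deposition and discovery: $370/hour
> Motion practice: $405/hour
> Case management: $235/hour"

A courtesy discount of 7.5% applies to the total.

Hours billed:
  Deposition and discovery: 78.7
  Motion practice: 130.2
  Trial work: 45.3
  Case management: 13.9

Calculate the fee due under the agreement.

$108,902.56

Trial work: 45.3 × $720 = $32,616.00
Deposition and discovery: 78.7 × $370 = $29,119.00
Motion practice: 130.2 × $405 = $52,731.00
Case management: 13.9 × $235 = $3,266.50
Subtotal: $117,732.50
Less 7.5% discount: −$8,829.94
Total: $117,732.50 − $8,829.94 = $108,902.56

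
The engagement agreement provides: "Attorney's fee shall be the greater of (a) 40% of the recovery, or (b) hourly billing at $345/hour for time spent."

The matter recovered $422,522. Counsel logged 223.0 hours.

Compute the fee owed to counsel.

$169,008.80

(a) 40% of $422,522 = $169,008.80
(b) 223.0 × $345 = $76,935.00
The greater is (a): $169,008.80.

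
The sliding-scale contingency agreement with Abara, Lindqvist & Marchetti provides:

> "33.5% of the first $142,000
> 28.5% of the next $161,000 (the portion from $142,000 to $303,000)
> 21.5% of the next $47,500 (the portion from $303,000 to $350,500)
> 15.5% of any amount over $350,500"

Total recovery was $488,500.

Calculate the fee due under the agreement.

$125,057.50

First $142,000 at 33.5% = $47,570.00
Next $161,000 at 28.5% = $45,885.00
Next $47,500 at 21.5% = $10,212.50
Remaining $138,000 at 15.5% = $21,390.00
Fee: $47,570.00 + $45,885.00 + $10,212.50 + $21,390.00 = $125,057.50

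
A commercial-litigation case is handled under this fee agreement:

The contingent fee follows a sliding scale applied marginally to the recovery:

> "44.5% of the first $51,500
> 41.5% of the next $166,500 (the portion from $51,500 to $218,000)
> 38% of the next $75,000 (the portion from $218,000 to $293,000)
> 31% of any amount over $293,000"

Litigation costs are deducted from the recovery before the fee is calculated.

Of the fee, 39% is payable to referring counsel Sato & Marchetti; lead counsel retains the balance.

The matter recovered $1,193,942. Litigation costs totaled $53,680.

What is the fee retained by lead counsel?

$233,731.39

Fee base (net of costs): $1,193,942 − $53,680 = $1,140,262
First $51,500 at 44.5% = $22,917.50
Next $166,500 at 41.5% = $69,097.50
Next $75,000 at 38% = $28,500.00
Remaining $847,262 at 31% = $262,651.22
Fee: $22,917.50 + $69,097.50 + $28,500.00 + $262,651.22 = $383,166.22
Referral share: 39% of $383,166.22 = $149,434.83; lead counsel retains $383,166.22 − $149,434.83 = $233,731.39.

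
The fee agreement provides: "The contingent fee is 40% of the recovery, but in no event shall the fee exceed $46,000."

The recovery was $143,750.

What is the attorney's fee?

$46,000.00

40% of $143,750 = $57,500.00
That exceeds the $46,000 cap, so the fee is capped at $46,000.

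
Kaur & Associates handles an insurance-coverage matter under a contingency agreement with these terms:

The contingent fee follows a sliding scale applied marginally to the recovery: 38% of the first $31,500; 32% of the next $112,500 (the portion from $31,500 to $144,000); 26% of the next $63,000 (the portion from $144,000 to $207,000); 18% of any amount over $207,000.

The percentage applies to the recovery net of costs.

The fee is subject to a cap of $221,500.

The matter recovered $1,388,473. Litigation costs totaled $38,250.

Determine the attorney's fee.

$221,500.00

Fee base (net of costs): $1,388,473 − $38,250 = $1,350,223
First $31,500 at 38% = $11,970.00
Next $112,500 at 32% = $36,000.00
Next $63,000 at 26% = $16,380.00
Remaining $1,143,223 at 18% = $205,780.14
Fee: $11,970.00 + $36,000.00 + $16,380.00 + $205,780.14 = $270,130.14
$270,130.14 exceeds the $221,500 cap, so the fee is capped at $221,500.00.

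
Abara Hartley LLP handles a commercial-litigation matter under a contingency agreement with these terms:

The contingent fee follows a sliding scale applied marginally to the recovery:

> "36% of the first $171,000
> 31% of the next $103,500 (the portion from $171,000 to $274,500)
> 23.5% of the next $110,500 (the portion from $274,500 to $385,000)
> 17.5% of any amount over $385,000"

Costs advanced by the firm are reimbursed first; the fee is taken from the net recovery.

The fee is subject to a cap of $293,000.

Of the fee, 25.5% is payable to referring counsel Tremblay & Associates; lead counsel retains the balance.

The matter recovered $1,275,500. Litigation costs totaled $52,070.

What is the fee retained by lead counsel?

$198,421.62

Fee base (net of costs): $1,275,500 − $52,070 = $1,223,430
First $171,000 at 36% = $61,560.00
Next $103,500 at 31% = $32,085.00
Next $110,500 at 23.5% = $25,967.50
Remaining $838,430 at 17.5% = $146,725.25
Fee: $61,560.00 + $32,085.00 + $25,967.50 + $146,725.25 = $266,337.75
$266,337.75 is under the $293,000 cap.
Referral share: 25.5% of $266,337.75 = $67,916.13; lead counsel retains $266,337.75 − $67,916.13 = $198,421.62.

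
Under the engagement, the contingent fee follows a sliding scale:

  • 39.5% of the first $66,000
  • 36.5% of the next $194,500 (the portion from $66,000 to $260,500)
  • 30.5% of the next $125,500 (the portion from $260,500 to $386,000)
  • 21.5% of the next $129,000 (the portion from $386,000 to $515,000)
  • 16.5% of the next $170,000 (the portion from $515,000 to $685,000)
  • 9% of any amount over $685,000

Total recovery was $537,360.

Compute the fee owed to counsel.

First $66,000 at 39.5% = $26,070.00
Next $194,500 at 36.5% = $70,992.50
Next $125,500 at 30.5% = $38,277.50
Next $129,000 at 21.5% = $27,735.00
Remaining $22,360 at 16.5% = $3,689.40
Fee: $26,070.00 + $70,992.50 + $38,277.50 + $27,735.00 + $3,689.40 = $166,764.40

$166,764.40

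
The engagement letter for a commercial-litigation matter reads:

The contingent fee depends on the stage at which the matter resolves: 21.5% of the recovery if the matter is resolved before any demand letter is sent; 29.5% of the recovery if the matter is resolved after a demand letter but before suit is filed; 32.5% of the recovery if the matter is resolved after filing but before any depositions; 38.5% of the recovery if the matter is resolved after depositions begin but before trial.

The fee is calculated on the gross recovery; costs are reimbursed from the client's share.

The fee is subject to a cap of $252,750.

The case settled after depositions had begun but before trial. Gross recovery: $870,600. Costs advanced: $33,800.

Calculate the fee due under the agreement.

Fee base is the gross recovery, $870,600; costs are reimbursed separately.
The matter settled after depositions had begun but before trial, so the 38.5% rate applies.
$870,600 × 38.5% = $335,181.00
$335,181.00 exceeds the $252,750 cap, so the fee is capped at $252,750.00.

$252,750.00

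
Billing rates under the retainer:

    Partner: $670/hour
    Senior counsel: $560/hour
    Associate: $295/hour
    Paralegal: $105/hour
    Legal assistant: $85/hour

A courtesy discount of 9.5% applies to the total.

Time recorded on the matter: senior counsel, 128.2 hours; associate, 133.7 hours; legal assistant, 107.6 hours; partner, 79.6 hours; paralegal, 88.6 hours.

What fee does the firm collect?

$165,628.12

Partner: 79.6 × $670 = $53,332.00
Senior counsel: 128.2 × $560 = $71,792.00
Associate: 133.7 × $295 = $39,441.50
Paralegal: 88.6 × $105 = $9,303.00
Legal assistant: 107.6 × $85 = $9,146.00
Subtotal: $183,014.50
Less 9.5% discount: −$17,386.38
Total: $183,014.50 − $17,386.38 = $165,628.12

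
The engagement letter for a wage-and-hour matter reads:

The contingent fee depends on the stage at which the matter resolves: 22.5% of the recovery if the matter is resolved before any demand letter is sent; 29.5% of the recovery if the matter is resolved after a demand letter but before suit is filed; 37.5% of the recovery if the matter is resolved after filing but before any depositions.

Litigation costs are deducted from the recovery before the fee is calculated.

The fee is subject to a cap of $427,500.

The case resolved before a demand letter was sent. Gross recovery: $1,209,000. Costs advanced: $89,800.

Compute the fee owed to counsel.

$251,820.00

Fee base (net of costs): $1,209,000 − $89,800 = $1,119,200
The matter resolved before a demand letter was sent, so the 22.5% rate applies.
$1,119,200 × 22.5% = $251,820.00
$251,820.00 is under the $427,500 cap.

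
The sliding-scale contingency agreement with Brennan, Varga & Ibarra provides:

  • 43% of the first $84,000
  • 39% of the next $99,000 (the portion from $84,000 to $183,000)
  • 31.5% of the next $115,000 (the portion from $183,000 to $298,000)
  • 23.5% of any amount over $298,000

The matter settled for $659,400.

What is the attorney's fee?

First $84,000 at 43% = $36,120.00
Next $99,000 at 39% = $38,610.00
Next $115,000 at 31.5% = $36,225.00
Remaining $361,400 at 23.5% = $84,929.00
Fee: $36,120.00 + $38,610.00 + $36,225.00 + $84,929.00 = $195,884.00

$195,884.00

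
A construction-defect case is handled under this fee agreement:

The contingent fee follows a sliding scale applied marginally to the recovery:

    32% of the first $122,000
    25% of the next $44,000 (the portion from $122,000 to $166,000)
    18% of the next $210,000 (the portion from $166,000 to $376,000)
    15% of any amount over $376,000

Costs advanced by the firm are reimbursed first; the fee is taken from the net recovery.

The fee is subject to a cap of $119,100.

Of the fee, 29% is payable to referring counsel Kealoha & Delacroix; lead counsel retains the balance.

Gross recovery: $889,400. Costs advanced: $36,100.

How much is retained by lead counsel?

Fee base (net of costs): $889,400 − $36,100 = $853,300
First $122,000 at 32% = $39,040.00
Next $44,000 at 25% = $11,000.00
Next $210,000 at 18% = $37,800.00
Remaining $477,300 at 15% = $71,595.00
Fee: $39,040.00 + $11,000.00 + $37,800.00 + $71,595.00 = $159,435.00
$159,435.00 exceeds the $119,100 cap, so the fee is capped at $119,100.00.
Referral share: 29% of $119,100.00 = $34,539.00; lead counsel retains $119,100.00 − $34,539.00 = $84,561.00.

$84,561.00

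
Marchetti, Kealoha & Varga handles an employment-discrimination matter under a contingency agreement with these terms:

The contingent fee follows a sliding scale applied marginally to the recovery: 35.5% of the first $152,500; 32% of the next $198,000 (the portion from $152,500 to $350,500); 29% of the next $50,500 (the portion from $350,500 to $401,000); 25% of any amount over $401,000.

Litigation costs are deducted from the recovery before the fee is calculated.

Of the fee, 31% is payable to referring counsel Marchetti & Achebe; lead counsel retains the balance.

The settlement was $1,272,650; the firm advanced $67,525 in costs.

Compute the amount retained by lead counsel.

$229,889.89

Fee base (net of costs): $1,272,650 − $67,525 = $1,205,125
First $152,500 at 35.5% = $54,137.50
Next $198,000 at 32% = $63,360.00
Next $50,500 at 29% = $14,645.00
Remaining $804,125 at 25% = $201,031.25
Fee: $54,137.50 + $63,360.00 + $14,645.00 + $201,031.25 = $333,173.75
Referral share: 31% of $333,173.75 = $103,283.86; lead counsel retains $333,173.75 − $103,283.86 = $229,889.89.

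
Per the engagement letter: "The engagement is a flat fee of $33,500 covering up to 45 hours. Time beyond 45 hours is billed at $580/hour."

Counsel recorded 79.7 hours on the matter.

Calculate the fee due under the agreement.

Flat fee: $33,500.00
Excess hours: 79.7 − 45 = 34.7
Overrun: 34.7 × $580 = $20,126.00
Total: $33,500.00 + $20,126.00 = $53,626.00

$53,626.00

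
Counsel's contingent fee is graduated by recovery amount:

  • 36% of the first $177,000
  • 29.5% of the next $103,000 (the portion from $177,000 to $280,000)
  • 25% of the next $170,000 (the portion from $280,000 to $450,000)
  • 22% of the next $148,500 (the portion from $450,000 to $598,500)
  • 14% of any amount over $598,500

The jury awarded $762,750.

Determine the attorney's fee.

$192,270.00

First $177,000 at 36% = $63,720.00
Next $103,000 at 29.5% = $30,385.00
Next $170,000 at 25% = $42,500.00
Next $148,500 at 22% = $32,670.00
Remaining $164,250 at 14% = $22,995.00
Fee: $63,720.00 + $30,385.00 + $42,500.00 + $32,670.00 + $22,995.00 = $192,270.00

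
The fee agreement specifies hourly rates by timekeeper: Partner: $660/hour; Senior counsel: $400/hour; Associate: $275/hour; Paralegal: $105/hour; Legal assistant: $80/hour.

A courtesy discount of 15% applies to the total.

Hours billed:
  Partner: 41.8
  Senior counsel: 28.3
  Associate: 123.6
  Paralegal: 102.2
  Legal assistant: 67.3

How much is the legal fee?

$75,661.05

Partner: 41.8 × $660 = $27,588.00
Senior counsel: 28.3 × $400 = $11,320.00
Associate: 123.6 × $275 = $33,990.00
Paralegal: 102.2 × $105 = $10,731.00
Legal assistant: 67.3 × $80 = $5,384.00
Subtotal: $89,013.00
Less 15% discount: −$13,351.95
Total: $89,013.00 − $13,351.95 = $75,661.05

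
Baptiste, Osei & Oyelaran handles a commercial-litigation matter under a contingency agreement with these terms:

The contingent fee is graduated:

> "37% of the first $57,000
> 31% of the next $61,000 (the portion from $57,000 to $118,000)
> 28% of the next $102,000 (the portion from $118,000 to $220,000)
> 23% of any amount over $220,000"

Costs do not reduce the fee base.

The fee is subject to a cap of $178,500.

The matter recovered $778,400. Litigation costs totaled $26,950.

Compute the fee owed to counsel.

$178,500.00

Fee base is the gross recovery, $778,400; costs are reimbursed separately.
First $57,000 at 37% = $21,090.00
Next $61,000 at 31% = $18,910.00
Next $102,000 at 28% = $28,560.00
Remaining $558,400 at 23% = $128,432.00
Fee: $21,090.00 + $18,910.00 + $28,560.00 + $128,432.00 = $196,992.00
$196,992.00 exceeds the $178,500 cap, so the fee is capped at $178,500.00.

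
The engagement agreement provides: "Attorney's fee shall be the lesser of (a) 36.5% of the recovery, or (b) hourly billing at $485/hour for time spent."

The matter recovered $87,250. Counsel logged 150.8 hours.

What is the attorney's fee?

$31,846.25

(a) 36.5% of $87,250 = $31,846.25
(b) 150.8 × $485 = $73,138.00
The lesser is (a): $31,846.25.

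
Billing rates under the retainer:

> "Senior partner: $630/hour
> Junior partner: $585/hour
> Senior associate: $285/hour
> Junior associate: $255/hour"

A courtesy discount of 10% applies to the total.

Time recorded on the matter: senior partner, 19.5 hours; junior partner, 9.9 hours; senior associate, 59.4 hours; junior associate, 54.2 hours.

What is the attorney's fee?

Senior partner: 19.5 × $630 = $12,285.00
Junior partner: 9.9 × $585 = $5,791.50
Senior associate: 59.4 × $285 = $16,929.00
Junior associate: 54.2 × $255 = $13,821.00
Subtotal: $48,826.50
Less 10% discount: −$4,882.65
Total: $48,826.50 − $4,882.65 = $43,943.85

$43,943.85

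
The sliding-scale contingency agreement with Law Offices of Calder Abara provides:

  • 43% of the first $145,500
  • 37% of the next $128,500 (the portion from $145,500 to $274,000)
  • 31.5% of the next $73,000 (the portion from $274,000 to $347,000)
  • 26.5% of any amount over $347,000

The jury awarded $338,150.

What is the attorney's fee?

First $145,500 at 43% = $62,565.00
Next $128,500 at 37% = $47,545.00
Remaining $64,150 at 31.5% = $20,207.25
Fee: $62,565.00 + $47,545.00 + $20,207.25 = $130,317.25

$130,317.25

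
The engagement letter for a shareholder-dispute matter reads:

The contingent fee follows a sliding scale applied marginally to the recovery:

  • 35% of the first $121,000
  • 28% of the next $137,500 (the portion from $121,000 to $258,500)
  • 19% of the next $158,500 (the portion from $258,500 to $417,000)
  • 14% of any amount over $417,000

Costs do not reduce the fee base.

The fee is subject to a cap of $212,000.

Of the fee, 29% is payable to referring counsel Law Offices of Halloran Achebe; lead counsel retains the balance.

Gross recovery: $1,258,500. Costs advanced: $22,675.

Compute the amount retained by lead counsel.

Fee base is the gross recovery, $1,258,500; costs are reimbursed separately.
First $121,000 at 35% = $42,350.00
Next $137,500 at 28% = $38,500.00
Next $158,500 at 19% = $30,115.00
Remaining $841,500 at 14% = $117,810.00
Fee: $42,350.00 + $38,500.00 + $30,115.00 + $117,810.00 = $228,775.00
$228,775.00 exceeds the $212,000 cap, so the fee is capped at $212,000.00.
Referral share: 29% of $212,000.00 = $61,480.00; lead counsel retains $212,000.00 − $61,480.00 = $150,520.00.

$150,520.00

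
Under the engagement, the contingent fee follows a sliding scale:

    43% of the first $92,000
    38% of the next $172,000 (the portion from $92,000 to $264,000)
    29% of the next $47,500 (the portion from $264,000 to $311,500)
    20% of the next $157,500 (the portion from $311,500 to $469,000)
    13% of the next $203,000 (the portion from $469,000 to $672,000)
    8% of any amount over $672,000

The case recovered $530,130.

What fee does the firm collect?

First $92,000 at 43% = $39,560.00
Next $172,000 at 38% = $65,360.00
Next $47,500 at 29% = $13,775.00
Next $157,500 at 20% = $31,500.00
Remaining $61,130 at 13% = $7,946.90
Fee: $39,560.00 + $65,360.00 + $13,775.00 + $31,500.00 + $7,946.90 = $158,141.90

$158,141.90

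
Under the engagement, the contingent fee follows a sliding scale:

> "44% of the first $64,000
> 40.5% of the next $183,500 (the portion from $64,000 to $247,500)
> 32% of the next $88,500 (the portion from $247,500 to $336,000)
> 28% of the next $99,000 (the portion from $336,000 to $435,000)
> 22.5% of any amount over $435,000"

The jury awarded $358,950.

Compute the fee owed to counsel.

First $64,000 at 44% = $28,160.00
Next $183,500 at 40.5% = $74,317.50
Next $88,500 at 32% = $28,320.00
Remaining $22,950 at 28% = $6,426.00
Fee: $28,160.00 + $74,317.50 + $28,320.00 + $6,426.00 = $137,223.50

$137,223.50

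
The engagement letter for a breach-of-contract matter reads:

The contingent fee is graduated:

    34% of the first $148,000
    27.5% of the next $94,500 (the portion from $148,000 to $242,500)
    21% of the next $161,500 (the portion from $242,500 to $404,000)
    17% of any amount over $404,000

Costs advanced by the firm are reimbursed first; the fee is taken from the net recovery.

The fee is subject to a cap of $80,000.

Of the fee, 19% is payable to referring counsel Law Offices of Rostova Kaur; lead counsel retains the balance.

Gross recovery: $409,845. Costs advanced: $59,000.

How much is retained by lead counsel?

$64,800.00

Fee base (net of costs): $409,845 − $59,000 = $350,845
First $148,000 at 34% = $50,320.00
Next $94,500 at 27.5% = $25,987.50
Remaining $108,345 at 21% = $22,752.45
Fee: $50,320.00 + $25,987.50 + $22,752.45 = $99,059.95
$99,059.95 exceeds the $80,000 cap, so the fee is capped at $80,000.00.
Referral share: 19% of $80,000.00 = $15,200.00; lead counsel retains $80,000.00 − $15,200.00 = $64,800.00.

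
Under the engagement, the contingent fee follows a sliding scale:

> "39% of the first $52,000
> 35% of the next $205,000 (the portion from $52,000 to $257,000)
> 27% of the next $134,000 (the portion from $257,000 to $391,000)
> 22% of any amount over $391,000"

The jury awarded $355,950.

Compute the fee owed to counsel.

$118,746.50

First $52,000 at 39% = $20,280.00
Next $205,000 at 35% = $71,750.00
Remaining $98,950 at 27% = $26,716.50
Fee: $20,280.00 + $71,750.00 + $26,716.50 = $118,746.50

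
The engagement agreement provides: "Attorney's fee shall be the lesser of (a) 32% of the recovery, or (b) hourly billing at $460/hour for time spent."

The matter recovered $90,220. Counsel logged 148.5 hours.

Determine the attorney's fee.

$28,870.40

(a) 32% of $90,220 = $28,870.40
(b) 148.5 × $460 = $68,310.00
The lesser is (a): $28,870.40.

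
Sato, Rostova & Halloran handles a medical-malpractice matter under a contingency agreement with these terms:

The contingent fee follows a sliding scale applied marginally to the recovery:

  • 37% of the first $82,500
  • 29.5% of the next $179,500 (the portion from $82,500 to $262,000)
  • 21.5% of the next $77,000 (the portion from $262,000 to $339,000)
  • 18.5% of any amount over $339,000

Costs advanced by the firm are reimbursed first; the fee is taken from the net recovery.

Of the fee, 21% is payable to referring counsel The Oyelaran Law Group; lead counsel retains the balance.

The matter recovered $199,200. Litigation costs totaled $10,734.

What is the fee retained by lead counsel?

$48,810.13

Fee base (net of costs): $199,200 − $10,734 = $188,466
First $82,500 at 37% = $30,525.00
Remaining $105,966 at 29.5% = $31,259.97
Fee: $30,525.00 + $31,259.97 = $61,784.97
Referral share: 21% of $61,784.97 = $12,974.84; lead counsel retains $61,784.97 − $12,974.84 = $48,810.13.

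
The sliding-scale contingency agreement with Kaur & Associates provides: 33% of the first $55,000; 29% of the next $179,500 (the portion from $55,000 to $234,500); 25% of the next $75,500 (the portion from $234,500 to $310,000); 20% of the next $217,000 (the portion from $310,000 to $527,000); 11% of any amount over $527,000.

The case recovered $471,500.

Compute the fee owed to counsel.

First $55,000 at 33% = $18,150.00
Next $179,500 at 29% = $52,055.00
Next $75,500 at 25% = $18,875.00
Remaining $161,500 at 20% = $32,300.00
Fee: $18,150.00 + $52,055.00 + $18,875.00 + $32,300.00 = $121,380.00

$121,380.00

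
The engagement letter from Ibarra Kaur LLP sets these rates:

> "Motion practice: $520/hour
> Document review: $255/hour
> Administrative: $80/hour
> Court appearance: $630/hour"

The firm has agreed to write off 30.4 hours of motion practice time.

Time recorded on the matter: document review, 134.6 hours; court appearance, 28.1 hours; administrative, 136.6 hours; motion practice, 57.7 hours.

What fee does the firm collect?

Motion practice: 57.7 × $520 = $30,004.00
Document review: 134.6 × $255 = $34,323.00
Administrative: 136.6 × $80 = $10,928.00
Court appearance: 28.1 × $630 = $17,703.00
Subtotal: $92,958.00
Write-off: 30.4 × $520 = $15,808.00
Total: $92,958.00 − $15,808.00 = $77,150.00

$77,150.00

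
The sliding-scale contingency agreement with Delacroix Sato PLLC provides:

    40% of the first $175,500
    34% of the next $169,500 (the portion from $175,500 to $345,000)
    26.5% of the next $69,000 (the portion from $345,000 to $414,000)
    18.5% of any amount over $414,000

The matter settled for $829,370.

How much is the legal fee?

First $175,500 at 40% = $70,200.00
Next $169,500 at 34% = $57,630.00
Next $69,000 at 26.5% = $18,285.00
Remaining $415,370 at 18.5% = $76,843.45
Fee: $70,200.00 + $57,630.00 + $18,285.00 + $76,843.45 = $222,958.45

$222,958.45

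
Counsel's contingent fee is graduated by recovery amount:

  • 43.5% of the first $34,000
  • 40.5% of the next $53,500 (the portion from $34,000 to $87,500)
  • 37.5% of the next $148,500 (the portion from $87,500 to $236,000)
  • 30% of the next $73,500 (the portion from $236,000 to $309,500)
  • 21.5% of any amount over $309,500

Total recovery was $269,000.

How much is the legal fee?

$102,045.00

First $34,000 at 43.5% = $14,790.00
Next $53,500 at 40.5% = $21,667.50
Next $148,500 at 37.5% = $55,687.50
Remaining $33,000 at 30% = $9,900.00
Fee: $14,790.00 + $21,667.50 + $55,687.50 + $9,900.00 = $102,045.00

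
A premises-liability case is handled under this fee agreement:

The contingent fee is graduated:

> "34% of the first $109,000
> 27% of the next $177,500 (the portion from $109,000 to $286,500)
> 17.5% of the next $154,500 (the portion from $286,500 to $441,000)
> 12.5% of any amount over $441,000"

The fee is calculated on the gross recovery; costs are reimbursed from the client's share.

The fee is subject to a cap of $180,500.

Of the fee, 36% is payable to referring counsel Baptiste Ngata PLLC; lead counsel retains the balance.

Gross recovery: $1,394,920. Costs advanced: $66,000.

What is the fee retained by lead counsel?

Fee base is the gross recovery, $1,394,920; costs are reimbursed separately.
First $109,000 at 34% = $37,060.00
Next $177,500 at 27% = $47,925.00
Next $154,500 at 17.5% = $27,037.50
Remaining $953,920 at 12.5% = $119,240.00
Fee: $37,060.00 + $47,925.00 + $27,037.50 + $119,240.00 = $231,262.50
$231,262.50 exceeds the $180,500 cap, so the fee is capped at $180,500.00.
Referral share: 36% of $180,500.00 = $64,980.00; lead counsel retains $180,500.00 − $64,980.00 = $115,520.00.

$115,520.00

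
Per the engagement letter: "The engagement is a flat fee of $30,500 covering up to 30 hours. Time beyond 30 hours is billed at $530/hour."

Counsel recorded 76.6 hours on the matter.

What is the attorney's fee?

$55,198.00

Flat fee: $30,500.00
Excess hours: 76.6 − 30 = 46.6
Overrun: 46.6 × $530 = $24,698.00
Total: $30,500.00 + $24,698.00 = $55,198.00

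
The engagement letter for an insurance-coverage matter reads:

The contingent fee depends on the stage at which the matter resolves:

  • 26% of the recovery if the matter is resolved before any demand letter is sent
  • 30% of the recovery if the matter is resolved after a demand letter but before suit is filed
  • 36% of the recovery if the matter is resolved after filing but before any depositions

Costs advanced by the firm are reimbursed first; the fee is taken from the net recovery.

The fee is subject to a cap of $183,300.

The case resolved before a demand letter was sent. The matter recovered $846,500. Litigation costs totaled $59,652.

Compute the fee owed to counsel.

Fee base (net of costs): $846,500 − $59,652 = $786,848
The matter resolved before a demand letter was sent, so the 26% rate applies.
$786,848 × 26% = $204,580.48
$204,580.48 exceeds the $183,300 cap, so the fee is capped at $183,300.00.

$183,300.00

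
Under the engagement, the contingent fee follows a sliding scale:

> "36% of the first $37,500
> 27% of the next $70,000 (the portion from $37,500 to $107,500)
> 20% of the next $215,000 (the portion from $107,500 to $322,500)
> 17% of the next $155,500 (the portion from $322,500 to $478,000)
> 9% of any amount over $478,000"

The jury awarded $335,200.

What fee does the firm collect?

$77,559.00

First $37,500 at 36% = $13,500.00
Next $70,000 at 27% = $18,900.00
Next $215,000 at 20% = $43,000.00
Remaining $12,700 at 17% = $2,159.00
Fee: $13,500.00 + $18,900.00 + $43,000.00 + $2,159.00 = $77,559.00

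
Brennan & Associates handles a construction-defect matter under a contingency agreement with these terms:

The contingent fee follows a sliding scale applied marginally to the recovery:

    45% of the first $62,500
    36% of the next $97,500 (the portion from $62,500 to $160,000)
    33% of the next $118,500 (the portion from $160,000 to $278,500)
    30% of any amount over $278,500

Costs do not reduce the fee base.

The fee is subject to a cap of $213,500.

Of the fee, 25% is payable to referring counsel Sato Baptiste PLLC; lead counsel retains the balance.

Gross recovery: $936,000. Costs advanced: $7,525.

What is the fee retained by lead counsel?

$160,125.00

Fee base is the gross recovery, $936,000; costs are reimbursed separately.
First $62,500 at 45% = $28,125.00
Next $97,500 at 36% = $35,100.00
Next $118,500 at 33% = $39,105.00
Remaining $657,500 at 30% = $197,250.00
Fee: $28,125.00 + $35,100.00 + $39,105.00 + $197,250.00 = $299,580.00
$299,580.00 exceeds the $213,500 cap, so the fee is capped at $213,500.00.
Referral share: 25% of $213,500.00 = $53,375.00; lead counsel retains $213,500.00 − $53,375.00 = $160,125.00.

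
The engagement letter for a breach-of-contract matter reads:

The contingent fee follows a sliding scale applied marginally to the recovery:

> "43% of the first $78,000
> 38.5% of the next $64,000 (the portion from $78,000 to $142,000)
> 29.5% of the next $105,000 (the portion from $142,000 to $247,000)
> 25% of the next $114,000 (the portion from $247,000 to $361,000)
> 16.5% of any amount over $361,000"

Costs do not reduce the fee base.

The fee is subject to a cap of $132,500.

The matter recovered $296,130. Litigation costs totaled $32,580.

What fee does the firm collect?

$101,437.50

Fee base is the gross recovery, $296,130; costs are reimbursed separately.
First $78,000 at 43% = $33,540.00
Next $64,000 at 38.5% = $24,640.00
Next $105,000 at 29.5% = $30,975.00
Remaining $49,130 at 25% = $12,282.50
Fee: $33,540.00 + $24,640.00 + $30,975.00 + $12,282.50 = $101,437.50
$101,437.50 is under the $132,500 cap.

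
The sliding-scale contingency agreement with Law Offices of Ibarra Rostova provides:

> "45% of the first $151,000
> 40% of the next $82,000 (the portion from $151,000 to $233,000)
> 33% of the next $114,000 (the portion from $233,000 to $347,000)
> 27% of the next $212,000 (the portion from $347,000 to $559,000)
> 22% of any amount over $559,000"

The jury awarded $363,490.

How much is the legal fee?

First $151,000 at 45% = $67,950.00
Next $82,000 at 40% = $32,800.00
Next $114,000 at 33% = $37,620.00
Remaining $16,490 at 27% = $4,452.30
Fee: $67,950.00 + $32,800.00 + $37,620.00 + $4,452.30 = $142,822.30

$142,822.30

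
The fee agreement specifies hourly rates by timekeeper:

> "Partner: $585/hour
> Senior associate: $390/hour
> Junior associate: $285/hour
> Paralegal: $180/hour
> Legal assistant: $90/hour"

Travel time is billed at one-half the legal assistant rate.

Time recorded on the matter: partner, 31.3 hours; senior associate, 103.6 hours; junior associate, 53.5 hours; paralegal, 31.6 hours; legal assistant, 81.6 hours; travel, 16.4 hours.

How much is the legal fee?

Partner: 31.3 × $585 = $18,310.50
Senior associate: 103.6 × $390 = $40,404.00
Junior associate: 53.5 × $285 = $15,247.50
Paralegal: 31.6 × $180 = $5,688.00
Legal assistant: 81.6 × $90 = $7,344.00
Subtotal: $18,310.50 + $40,404.00 + $15,247.50 + $5,688.00 + $7,344.00 = $86,994.00
Travel: 16.4 × ($90 ÷ 2) = 16.4 × $45.00 = $738.00
Total: $86,994.00 + $738.00 = $87,732.00

$87,732.00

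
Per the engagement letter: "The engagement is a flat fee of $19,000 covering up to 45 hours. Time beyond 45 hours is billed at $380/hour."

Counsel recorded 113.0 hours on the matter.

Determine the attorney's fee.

$44,840.00

Flat fee: $19,000.00
Excess hours: 113.0 − 45 = 68.0
Overrun: 68.0 × $380 = $25,840.00
Total: $19,000.00 + $25,840.00 = $44,840.00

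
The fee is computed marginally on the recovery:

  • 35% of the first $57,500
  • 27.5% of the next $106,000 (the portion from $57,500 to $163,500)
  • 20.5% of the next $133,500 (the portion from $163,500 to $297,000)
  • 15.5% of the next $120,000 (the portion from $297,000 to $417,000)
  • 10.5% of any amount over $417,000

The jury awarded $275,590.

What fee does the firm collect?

First $57,500 at 35% = $20,125.00
Next $106,000 at 27.5% = $29,150.00
Remaining $112,090 at 20.5% = $22,978.45
Fee: $20,125.00 + $29,150.00 + $22,978.45 = $72,253.45

$72,253.45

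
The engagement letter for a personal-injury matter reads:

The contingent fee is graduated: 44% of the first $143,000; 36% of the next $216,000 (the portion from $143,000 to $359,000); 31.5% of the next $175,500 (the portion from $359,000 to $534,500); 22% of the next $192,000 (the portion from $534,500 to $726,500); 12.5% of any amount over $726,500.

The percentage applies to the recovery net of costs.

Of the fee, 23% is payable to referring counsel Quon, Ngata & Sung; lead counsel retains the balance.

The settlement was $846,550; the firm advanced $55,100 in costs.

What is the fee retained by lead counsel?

Fee base (net of costs): $846,550 − $55,100 = $791,450
First $143,000 at 44% = $62,920.00
Next $216,000 at 36% = $77,760.00
Next $175,500 at 31.5% = $55,282.50
Next $192,000 at 22% = $42,240.00
Remaining $64,950 at 12.5% = $8,118.75
Fee: $62,920.00 + $77,760.00 + $55,282.50 + $42,240.00 + $8,118.75 = $246,321.25
Referral share: 23% of $246,321.25 = $56,653.89; lead counsel retains $246,321.25 − $56,653.89 = $189,667.36.

$189,667.36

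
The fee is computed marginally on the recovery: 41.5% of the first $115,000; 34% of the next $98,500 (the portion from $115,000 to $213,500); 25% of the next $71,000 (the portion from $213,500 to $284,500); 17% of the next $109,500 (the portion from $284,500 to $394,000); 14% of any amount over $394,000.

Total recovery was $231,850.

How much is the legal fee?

$85,802.50

First $115,000 at 41.5% = $47,725.00
Next $98,500 at 34% = $33,490.00
Remaining $18,350 at 25% = $4,587.50
Fee: $47,725.00 + $33,490.00 + $4,587.50 = $85,802.50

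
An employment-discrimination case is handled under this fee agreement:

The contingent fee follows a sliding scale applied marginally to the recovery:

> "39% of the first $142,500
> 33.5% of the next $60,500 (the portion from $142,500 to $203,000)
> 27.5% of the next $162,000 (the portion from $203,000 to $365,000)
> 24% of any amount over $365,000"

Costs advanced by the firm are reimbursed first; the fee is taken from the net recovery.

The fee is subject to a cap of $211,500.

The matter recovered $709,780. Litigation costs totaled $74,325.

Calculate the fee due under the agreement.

Fee base (net of costs): $709,780 − $74,325 = $635,455
First $142,500 at 39% = $55,575.00
Next $60,500 at 33.5% = $20,267.50
Next $162,000 at 27.5% = $44,550.00
Remaining $270,455 at 24% = $64,909.20
Fee: $55,575.00 + $20,267.50 + $44,550.00 + $64,909.20 = $185,301.70
$185,301.70 is under the $211,500 cap.

$185,301.70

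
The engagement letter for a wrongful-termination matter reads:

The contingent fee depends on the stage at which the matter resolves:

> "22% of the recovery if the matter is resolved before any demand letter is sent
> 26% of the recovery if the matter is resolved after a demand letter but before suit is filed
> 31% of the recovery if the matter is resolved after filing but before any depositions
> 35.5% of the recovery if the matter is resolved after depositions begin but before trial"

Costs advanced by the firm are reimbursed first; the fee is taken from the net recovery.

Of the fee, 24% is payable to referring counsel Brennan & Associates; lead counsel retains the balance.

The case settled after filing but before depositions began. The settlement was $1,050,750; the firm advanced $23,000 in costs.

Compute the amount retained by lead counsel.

$242,137.90

Fee base (net of costs): $1,050,750 − $23,000 = $1,027,750
The matter settled after filing but before depositions began, so the 31% rate applies.
$1,027,750 × 31% = $318,602.50
Referral share: 24% of $318,602.50 = $76,464.60; lead counsel retains $318,602.50 − $76,464.60 = $242,137.90.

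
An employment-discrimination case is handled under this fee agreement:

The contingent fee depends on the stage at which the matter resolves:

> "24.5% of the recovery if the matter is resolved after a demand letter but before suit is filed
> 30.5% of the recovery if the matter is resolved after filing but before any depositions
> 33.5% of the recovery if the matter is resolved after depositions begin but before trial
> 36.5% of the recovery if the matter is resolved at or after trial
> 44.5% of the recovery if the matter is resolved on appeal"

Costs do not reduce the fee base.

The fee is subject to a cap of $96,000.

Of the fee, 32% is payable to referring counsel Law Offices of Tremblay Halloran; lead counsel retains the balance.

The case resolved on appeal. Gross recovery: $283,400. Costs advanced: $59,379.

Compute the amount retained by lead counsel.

$65,280.00

Fee base is the gross recovery, $283,400; costs are reimbursed separately.
The matter resolved on appeal, so the 44.5% rate applies.
$283,400 × 44.5% = $126,113.00
$126,113.00 exceeds the $96,000 cap, so the fee is capped at $96,000.00.
Referral share: 32% of $96,000.00 = $30,720.00; lead counsel retains $96,000.00 − $30,720.00 = $65,280.00.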